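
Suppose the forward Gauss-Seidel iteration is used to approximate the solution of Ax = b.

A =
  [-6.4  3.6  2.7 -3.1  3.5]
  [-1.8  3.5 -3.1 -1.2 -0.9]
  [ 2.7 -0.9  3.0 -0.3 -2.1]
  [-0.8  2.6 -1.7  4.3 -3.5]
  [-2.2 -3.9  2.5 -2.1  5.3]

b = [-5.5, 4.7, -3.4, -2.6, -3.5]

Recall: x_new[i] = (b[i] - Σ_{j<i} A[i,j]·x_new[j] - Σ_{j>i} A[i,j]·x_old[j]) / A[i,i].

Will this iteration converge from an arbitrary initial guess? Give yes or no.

A = D + L + U where D = diag(-6.4, 3.5, 3, 4.3, 5.3).
T_GS = -(D+L)⁻¹U: row 0 first, T[0,1] = -(3.6)/(-6.4) = +0.5625; later rows by forward substitution.
  T[0,:] = [+0.0000, +0.5625, +0.4219, -0.4844, +0.5469]
  T[1,:] = [+0.0000, +0.2893, +1.1027, +0.0938, +0.5384]
  T[2,:] = [+0.0000, -0.4195, -0.0489, +0.5641, +0.3693]
  T[3,:] = [+0.0000, -0.2361, -0.6076, +0.0762, +0.7362]
  T[4,:] = [+0.0000, +0.5507, +0.7688, -0.3680, +0.7407]
eigenvalue magnitudes: 1.2064, 0.9666, 0.9666, 0.0149, 0.0000.
spectral radius ρ = 1.2064; 1.2064 > 1: divergent.

no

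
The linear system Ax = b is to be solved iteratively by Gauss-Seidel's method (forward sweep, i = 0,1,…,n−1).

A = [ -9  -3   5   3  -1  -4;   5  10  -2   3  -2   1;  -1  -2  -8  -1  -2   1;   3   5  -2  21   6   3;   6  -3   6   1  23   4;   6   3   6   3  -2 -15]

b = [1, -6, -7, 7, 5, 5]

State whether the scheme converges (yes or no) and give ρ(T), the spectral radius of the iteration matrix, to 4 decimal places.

Write A = D+L+U with D = diag(-9, 10, -8, 21, 23, -15).
Gauss-Seidel: T = -(D+L)⁻¹U, row 0 first, T[0,4] = -(-1)/(-9) = -0.1111; later rows by forward substitution.
  T[0,:] = [+0.0000  -0.3333  +0.5556  +0.3333  -0.1111  -0.4444]
  T[1,:] = [+0.0000  +0.1667  -0.0778  -0.4667  +0.2556  +0.1222]
  T[2,:] = [+0.0000  -0.0000  -0.0500  -0.0500  -0.3000  +0.1500]
  T[3,:] = [+0.0000  +0.0079  -0.0656  +0.0587  -0.3593  -0.0942]
  T[4,:] = [+0.0000  +0.1084  -0.1392  -0.1373  +0.1562  -0.0771]
  T[5,:] = [+0.0000  -0.1129  +0.1921  +0.0501  -0.2060  -0.1019]
moduli |λ_i(T)| = 0.5192, 0.2091, 0.2091, 0.0854, 0.0854, 0.0000.
spectral radius ρ = 0.5192; 0.5192 < 1: convergent.

yes, ρ = 0.5192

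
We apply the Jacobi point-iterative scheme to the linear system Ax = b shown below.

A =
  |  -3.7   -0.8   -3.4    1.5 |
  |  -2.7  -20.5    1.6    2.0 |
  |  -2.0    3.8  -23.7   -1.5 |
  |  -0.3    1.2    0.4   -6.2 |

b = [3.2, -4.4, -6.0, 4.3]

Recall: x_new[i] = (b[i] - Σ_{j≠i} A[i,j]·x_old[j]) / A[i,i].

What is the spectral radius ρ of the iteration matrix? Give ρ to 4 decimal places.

Split A = D + L + U, D = diag(-3.7, -20.5, -23.7, -6.2).
T_J = -D⁻¹(L+U): T[3,0] = -(-0.3)/(-6.2) = -0.0484; T[3,3] = 0.
  T[0,:] = [+0.0000 -0.2162 -0.9189 +0.4054]
  T[1,:] = [-0.1317 +0.0000 +0.0780 +0.0976]
  T[2,:] = [-0.0844 +0.1603 +0.0000 -0.0633]
  T[3,:] = [-0.0484 +0.1935 +0.0645 +0.0000]
|λ(T)| sorted: 0.3265, 0.2474, 0.2474, 0.1449.
spectral radius ρ = 0.3265; 0.3265 < 1 ⇒ converges.

0.3265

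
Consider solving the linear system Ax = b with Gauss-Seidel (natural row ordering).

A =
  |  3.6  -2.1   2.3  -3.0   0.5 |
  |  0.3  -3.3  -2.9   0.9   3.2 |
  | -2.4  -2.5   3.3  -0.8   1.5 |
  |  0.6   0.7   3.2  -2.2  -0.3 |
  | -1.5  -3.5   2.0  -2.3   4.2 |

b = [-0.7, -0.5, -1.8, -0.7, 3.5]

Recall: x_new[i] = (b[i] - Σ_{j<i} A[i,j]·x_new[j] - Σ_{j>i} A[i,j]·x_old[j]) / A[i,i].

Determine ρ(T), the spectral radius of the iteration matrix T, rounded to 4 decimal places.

Split A = D + L + U, D = diag(3.6, -3.3, 3.3, -2.2, 4.2).
Gauss-Seidel: T = -(D+L)⁻¹U, row 0 first, T[0,4] = -(0.5)/(3.6) = -0.1389; later rows by forward substitution.
  T[0,:] = [+0.0000 +0.5833 -0.6389 +0.8333 -0.1389]
  T[1,:] = [+0.0000 +0.0530 -0.9369 +0.3485 +0.9571]
  T[2,:] = [+0.0000 +0.4644 -1.1744 +1.1125 +0.1695]
  T[3,:] = [+0.0000 +0.8515 -2.1805 +1.9563 +0.3768]
  T[4,:] = [+0.0000 +0.4977 -1.6438 +1.1296 +0.8736]
|λ(T)| sorted: 1.3992, 0.3255, 0.1237, 0.1075, 0.0000.
ρ(T) = max|λ| = 1.3992; 1.3992 > 1, so it fails to converge.

1.3992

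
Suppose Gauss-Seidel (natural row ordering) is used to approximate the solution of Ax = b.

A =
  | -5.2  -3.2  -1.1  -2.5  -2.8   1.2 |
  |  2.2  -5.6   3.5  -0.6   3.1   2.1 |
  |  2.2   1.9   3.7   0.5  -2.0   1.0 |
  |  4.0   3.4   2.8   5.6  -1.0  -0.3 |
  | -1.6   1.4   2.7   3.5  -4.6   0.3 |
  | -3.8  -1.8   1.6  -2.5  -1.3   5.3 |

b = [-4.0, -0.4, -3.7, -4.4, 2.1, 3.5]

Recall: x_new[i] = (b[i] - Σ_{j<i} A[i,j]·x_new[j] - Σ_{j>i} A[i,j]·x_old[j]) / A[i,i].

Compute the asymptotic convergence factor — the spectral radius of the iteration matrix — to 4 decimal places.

Diagonal D = diag(-5.2, -5.6, 3.7, 5.6, -4.6, 5.3); L, U strict lower/upper.
T_GS = -(D+L)⁻¹U: row 0 first, T[0,1] = -(-3.2)/(-5.2) = -0.6154; later rows by forward substitution.
  T[0,:] = [+0.0000 -0.6154 -0.2115 -0.4808 -0.5385 +0.2308]
  T[1,:] = [+0.0000 -0.2418 +0.5419 -0.2960 +0.3420 +0.4657]
  T[2,:] = [+0.0000 +0.4901 -0.1525 +0.3027 +0.6851 -0.6466]
  T[3,:] = [+0.0000 +0.3413 -0.1017 +0.3718 +0.0130 -0.0707]
  T[4,:] = [+0.0000 +0.6878 +0.0716 +0.5377 +0.7034 -0.3066]
  T[5,:] = [+0.0000 -0.3416 +0.0480 -0.2294 -0.2981 +0.4103]
|roots of det(T-λI)|: 1.2337, 0.2600, 0.2600, 0.2044, 0.0255, 0.0000.
spectral radius ρ = 1.2337; 1.2337 > 1 ⇒ diverges.

1.2337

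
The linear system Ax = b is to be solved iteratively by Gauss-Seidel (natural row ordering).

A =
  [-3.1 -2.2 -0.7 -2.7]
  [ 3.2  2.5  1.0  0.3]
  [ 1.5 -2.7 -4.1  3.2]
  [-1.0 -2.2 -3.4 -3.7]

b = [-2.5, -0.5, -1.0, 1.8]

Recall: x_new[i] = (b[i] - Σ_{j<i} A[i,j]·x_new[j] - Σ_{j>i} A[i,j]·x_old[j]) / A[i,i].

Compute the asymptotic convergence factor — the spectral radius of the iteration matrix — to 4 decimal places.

Write A = D+L+U with D = diag(-3.1, 2.5, -4.1, -3.7).
T_GS = -(D+L)⁻¹U: row 0 first, T[0,2] = -(-0.7)/(-3.1) = -0.2258; later rows by forward substitution.
  T[0,:] = [+0.0000, -0.7097, -0.2258, -0.8710]
  T[1,:] = [+0.0000, +0.9084, -0.1110, +0.9948]
  T[2,:] = [+0.0000, -0.8578, -0.0095, -0.1933]
  T[3,:] = [+0.0000, +0.4400, +0.1358, -0.1785]
|λ(T)| sorted: 1.2301, 0.5920, 0.0822, 0.0000.
spectral radius ρ = 1.2301; 1.2301 > 1: divergent.

1.2301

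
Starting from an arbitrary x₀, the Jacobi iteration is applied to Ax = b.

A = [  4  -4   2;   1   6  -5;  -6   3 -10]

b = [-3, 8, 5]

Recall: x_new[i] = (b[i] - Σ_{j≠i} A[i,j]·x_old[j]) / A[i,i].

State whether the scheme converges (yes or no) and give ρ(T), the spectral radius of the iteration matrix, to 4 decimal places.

Let D = diag(4, 6, -10); L, U the strict triangles.
Jacobi: T = -D⁻¹(L+U), T[0,1] = -(-4)/(4) = +1.0000; T[0,0] = 0.
  T[0,:] = [+0.0000 +1.0000 -0.5000]
  T[1,:] = [-0.1667 +0.0000 +0.8333]
  T[2,:] = [-0.6000 +0.3000 +0.0000]
|λ(T)| sorted: 0.9421, 0.7101, 0.7101.
ρ(T) = max|λ| = 0.9421; 0.9421 < 1 ⇒ converges.

yes, ρ = 0.9421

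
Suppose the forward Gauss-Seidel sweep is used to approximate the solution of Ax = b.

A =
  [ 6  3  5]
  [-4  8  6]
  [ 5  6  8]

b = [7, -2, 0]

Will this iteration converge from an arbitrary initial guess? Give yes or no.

Diagonal D = diag(6, 8, 8); L, U strict lower/upper.
Gauss-Seidel: T = -(D+L)⁻¹U, row 0 first, T[0,2] = -(5)/(6) = -0.8333; later rows by forward substitution.
  T[0,:] = [+0.0000  -0.5000  -0.8333]
  T[1,:] = [+0.0000  -0.2500  -1.1667]
  T[2,:] = [+0.0000  +0.5000  +1.3958]
eigenvalue magnitudes: 0.8793, 0.2666, 0.0000.
spectral radius ρ = 0.8793; 0.8793 < 1, so it converges for any x₀.

yes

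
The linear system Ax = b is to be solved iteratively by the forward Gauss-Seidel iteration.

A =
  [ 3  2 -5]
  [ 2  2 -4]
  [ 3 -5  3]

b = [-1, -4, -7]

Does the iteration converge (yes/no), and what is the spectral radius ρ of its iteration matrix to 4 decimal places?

no, ρ = 1.3981

Split A = D + L + U, D = diag(3, 2, 3).
Gauss-Seidel: T = -(D+L)⁻¹U, row 0 first, T[0,1] = -(2)/(3) = -0.6667; later rows by forward substitution.
  T[0,:] = [+0.0000  -0.6667  +1.6667]
  T[1,:] = [+0.0000  +0.6667  +0.3333]
  T[2,:] = [+0.0000  +1.7778  -1.1111]
|eigenvalues of T|: 1.3981, 0.9537, 0.0000.
ρ = 1.3981; 1.3981 > 1 ⇒ diverges.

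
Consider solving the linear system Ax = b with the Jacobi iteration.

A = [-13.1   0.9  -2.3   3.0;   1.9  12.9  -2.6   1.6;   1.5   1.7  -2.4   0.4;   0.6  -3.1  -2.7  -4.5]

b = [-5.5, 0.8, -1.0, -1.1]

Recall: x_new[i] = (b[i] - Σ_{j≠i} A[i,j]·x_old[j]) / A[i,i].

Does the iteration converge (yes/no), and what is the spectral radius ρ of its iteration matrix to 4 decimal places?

yes, ρ = 0.2972

Let D = diag(-13.1, 12.9, -2.4, -4.5); L, U the strict triangles.
T_J = -D⁻¹(L+U): T[3,1] = -(-3.1)/(-4.5) = -0.6889; T[3,3] = 0.
  T[0,:] = [+0.0000, +0.0687, -0.1756, +0.2290]
  T[1,:] = [-0.1473, +0.0000, +0.2016, -0.1240]
  T[2,:] = [+0.6250, +0.7083, +0.0000, +0.1667]
  T[3,:] = [+0.1333, -0.6889, -0.6000, +0.0000]
moduli |λ_i(T)| = 0.2972, 0.1667, 0.1667, 0.1281.
ρ(T) = max|λ| = 0.2972; 0.2972 < 1, so it converges for any x₀.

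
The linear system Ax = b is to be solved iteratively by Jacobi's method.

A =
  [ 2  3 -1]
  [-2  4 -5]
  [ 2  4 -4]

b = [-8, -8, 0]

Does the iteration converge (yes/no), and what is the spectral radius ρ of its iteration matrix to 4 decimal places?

Diagonal D = diag(2, 4, -4); L, U strict lower/upper.
T_J = -D⁻¹(L+U): T[1,0] = -(-2)/(4) = +0.5000; T[1,1] = 0.
  T[0,:] = [+0.0000, -1.5000, +0.5000]
  T[1,:] = [+0.5000, +0.0000, +1.2500]
  T[2,:] = [+0.5000, +1.0000, +0.0000]
|λ(T)| sorted: 1.1590, 0.7702, 0.7702.
spectral radius ρ = 1.1590; 1.1590 > 1, so it fails to converge.

no, ρ = 1.1590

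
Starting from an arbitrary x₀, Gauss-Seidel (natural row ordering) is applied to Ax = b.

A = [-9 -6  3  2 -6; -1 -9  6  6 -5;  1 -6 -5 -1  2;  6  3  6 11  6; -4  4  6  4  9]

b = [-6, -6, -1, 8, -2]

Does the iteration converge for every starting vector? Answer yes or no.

A = D + L + U where D = diag(-9, -9, -5, 11, 9).
Gauss-Seidel: T = -(D+L)⁻¹U, row 0 first, T[0,3] = -(2)/(-9) = +0.2222; later rows by forward substitution.
  T[0,:] = [+0.0000  -0.6667  +0.3333  +0.2222  -0.6667]
  T[1,:] = [+0.0000  +0.0741  +0.6296  +0.6420  -0.4815]
  T[2,:] = [+0.0000  -0.2222  -0.6889  -0.9259  +0.8444]
  T[3,:] = [+0.0000  +0.4646  +0.0222  +0.2088  -0.5111]
  T[4,:] = [+0.0000  -0.3876  +0.3177  +0.3379  -0.4181]
moduli |λ_i(T)| = 1.1600, 0.2894, 0.2894, 0.2219, 0.0000.
ρ(T) = max|λ| = 1.1600; 1.1600 > 1 ⇒ diverges.

no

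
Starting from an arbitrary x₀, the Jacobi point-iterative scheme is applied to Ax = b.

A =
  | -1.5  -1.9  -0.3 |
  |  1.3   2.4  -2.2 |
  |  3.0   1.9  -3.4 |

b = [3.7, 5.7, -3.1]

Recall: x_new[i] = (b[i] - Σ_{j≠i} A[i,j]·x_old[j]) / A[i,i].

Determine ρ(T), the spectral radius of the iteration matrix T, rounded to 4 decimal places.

1.3231

A = D + L + U where D = diag(-1.5, 2.4, -3.4).
Jacobi: T = -D⁻¹(L+U), T[1,2] = -(-2.2)/(2.4) = +0.9167; T[1,1] = 0.
  T[0,:] = [+0.0000 -1.2667 -0.2000]
  T[1,:] = [-0.5417 +0.0000 +0.9167]
  T[2,:] = [+0.8824 +0.5588 +0.0000]
|λ(T)| sorted: 1.3231, 0.8536, 0.8536.
ρ(T) = max|λ| = 1.3231; 1.3231 > 1, so it fails to converge.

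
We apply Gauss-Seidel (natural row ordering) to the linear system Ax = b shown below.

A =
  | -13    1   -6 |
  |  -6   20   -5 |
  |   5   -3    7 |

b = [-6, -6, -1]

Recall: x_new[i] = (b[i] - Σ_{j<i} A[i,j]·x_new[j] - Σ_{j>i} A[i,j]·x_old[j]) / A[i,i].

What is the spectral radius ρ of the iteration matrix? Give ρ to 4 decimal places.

Split A = D + L + U, D = diag(-13, 20, 7).
Gauss-Seidel: T = -(D+L)⁻¹U, row 0 first, T[0,2] = -(-6)/(-13) = -0.4615; later rows by forward substitution.
  T[0,:] = [+0.0000  +0.0769  -0.4615]
  T[1,:] = [+0.0000  +0.0231  +0.1115]
  T[2,:] = [+0.0000  -0.0451  +0.3775]
|eigenvalues of T|: 0.3627, 0.0379, 0.0000.
ρ = 0.3627; 0.3627 < 1: convergent.

0.3627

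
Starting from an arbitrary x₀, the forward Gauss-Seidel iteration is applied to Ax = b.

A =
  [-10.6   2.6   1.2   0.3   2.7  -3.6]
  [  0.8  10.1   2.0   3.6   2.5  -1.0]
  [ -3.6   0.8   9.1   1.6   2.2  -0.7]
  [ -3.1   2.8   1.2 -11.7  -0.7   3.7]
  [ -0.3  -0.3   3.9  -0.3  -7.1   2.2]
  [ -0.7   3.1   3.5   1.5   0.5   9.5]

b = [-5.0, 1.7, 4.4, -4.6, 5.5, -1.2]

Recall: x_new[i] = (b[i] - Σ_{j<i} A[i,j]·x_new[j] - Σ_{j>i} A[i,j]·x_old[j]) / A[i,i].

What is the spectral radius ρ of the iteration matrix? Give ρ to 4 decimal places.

Let D = diag(-10.6, 10.1, 9.1, -11.7, -7.1, 9.5); L, U the strict triangles.
Gauss-Seidel: T = -(D+L)⁻¹U, row 0 first, T[0,2] = -(1.2)/(-10.6) = +0.1132; later rows by forward substitution.
  T[0,:] = [+0.0000, +0.2453, +0.1132, +0.0283, +0.2547, -0.3396]
  T[1,:] = [+0.0000, -0.0194, -0.2070, -0.3587, -0.2677, +0.1259]
  T[2,:] = [+0.0000, +0.0987, +0.0630, -0.1331, -0.1175, -0.0685]
  T[3,:] = [+0.0000, -0.0595, -0.0731, -0.1070, -0.2034, +0.4293]
  T[4,:] = [+0.0000, +0.0472, +0.0416, -0.0546, -0.0554, +0.2631]
  T[5,:] = [+0.0000, -0.0051, +0.0620, +0.1879, +0.1844, -0.1225]
eigenvalue magnitudes: 0.5202, 0.0996, 0.0705, 0.0565, 0.0565, 0.0000.
spectral radius ρ = 0.5202; 0.5202 < 1: convergent.

0.5202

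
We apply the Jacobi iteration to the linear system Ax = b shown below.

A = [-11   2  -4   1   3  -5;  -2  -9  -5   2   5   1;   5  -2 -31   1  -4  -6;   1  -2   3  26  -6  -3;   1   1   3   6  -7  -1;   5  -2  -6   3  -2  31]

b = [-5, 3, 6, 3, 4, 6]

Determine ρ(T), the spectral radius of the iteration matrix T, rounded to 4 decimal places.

0.5946

A = D + L + U where D = diag(-11, -9, -31, 26, -7, 31).
Jacobi T = -D⁻¹(L+U): T[2,3] = -(1)/(-31) = +0.0323; T[2,2] = 0.
  T[0,:] = [+0.0000, +0.1818, -0.3636, +0.0909, +0.2727, -0.4545]
  T[1,:] = [-0.2222, +0.0000, -0.5556, +0.2222, +0.5556, +0.1111]
  T[2,:] = [+0.1613, -0.0645, +0.0000, +0.0323, -0.1290, -0.1935]
  T[3,:] = [-0.0385, +0.0769, -0.1154, +0.0000, +0.2308, +0.1154]
  T[4,:] = [+0.1429, +0.1429, +0.4286, +0.8571, +0.0000, -0.1429]
  T[5,:] = [-0.1613, +0.0645, +0.1935, -0.0968, +0.0645, +0.0000]
moduli |λ_i(T)| = 0.5946, 0.3583, 0.2778, 0.2778, 0.2647, 0.2647.
spectral radius ρ = 0.5946; 0.5946 < 1: convergent.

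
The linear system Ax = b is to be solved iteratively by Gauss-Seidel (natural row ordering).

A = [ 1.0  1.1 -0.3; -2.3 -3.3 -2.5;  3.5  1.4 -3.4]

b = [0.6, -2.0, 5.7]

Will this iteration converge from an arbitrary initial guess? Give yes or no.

Write A = D+L+U with D = diag(1, -3.3, -3.4).
T_GS = -(D+L)⁻¹U: row 0 first, T[0,2] = -(-0.3)/(1) = +0.3000; later rows by forward substitution.
  T[0,:] = [+0.0000 -1.1000 +0.3000]
  T[1,:] = [+0.0000 +0.7667 -0.9667]
  T[2,:] = [+0.0000 -0.8167 -0.0892]
eigenvalue magnitudes: 1.3249, 0.6475, 0.0000.
ρ(T) = max|λ| = 1.3249; 1.3249 > 1: divergent.

no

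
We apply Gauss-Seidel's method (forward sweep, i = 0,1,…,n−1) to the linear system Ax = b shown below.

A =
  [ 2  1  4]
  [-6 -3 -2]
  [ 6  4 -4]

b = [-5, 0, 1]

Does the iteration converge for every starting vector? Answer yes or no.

no

Diagonal D = diag(2, -3, -4); L, U strict lower/upper.
T_GS = -(D+L)⁻¹U: row 0 first, T[0,1] = -(1)/(2) = -0.5000; later rows by forward substitution.
  T[0,:] = [+0.0000, -0.5000, -2.0000]
  T[1,:] = [+0.0000, +1.0000, +3.3333]
  T[2,:] = [+0.0000, +0.2500, +0.3333]
moduli |λ_i(T)| = 1.6385, 0.3052, 0.0000.
ρ = 1.6385; 1.6385 > 1 ⇒ diverges.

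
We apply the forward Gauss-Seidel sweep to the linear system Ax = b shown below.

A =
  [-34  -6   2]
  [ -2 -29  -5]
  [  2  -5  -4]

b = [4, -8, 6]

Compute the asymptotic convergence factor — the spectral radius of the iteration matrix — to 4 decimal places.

0.3111

Split A = D + L + U, D = diag(-34, -29, -4).
T_GS = -(D+L)⁻¹U: row 0 first, T[0,1] = -(-6)/(-34) = -0.1765; later rows by forward substitution.
  T[0,:] = [+0.0000  -0.1765  +0.0588]
  T[1,:] = [+0.0000  +0.0122  -0.1765]
  T[2,:] = [+0.0000  -0.1034  +0.2500]
|roots of det(T-λI)|: 0.3111, 0.0489, 0.0000.
spectral radius ρ = 0.3111; 0.3111 < 1: convergent.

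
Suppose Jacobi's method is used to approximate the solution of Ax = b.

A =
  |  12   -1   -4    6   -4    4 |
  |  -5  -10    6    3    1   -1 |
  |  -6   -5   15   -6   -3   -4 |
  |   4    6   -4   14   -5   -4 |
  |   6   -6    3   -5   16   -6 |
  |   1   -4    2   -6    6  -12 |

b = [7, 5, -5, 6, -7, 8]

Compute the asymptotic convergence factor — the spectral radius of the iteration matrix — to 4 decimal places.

Split A = D + L + U, D = diag(12, -10, 15, 14, 16, -12).
Jacobi T = -D⁻¹(L+U): T[3,1] = -(6)/(14) = -0.4286; T[3,3] = 0.
  T[0,:] = [+0.0000  +0.0833  +0.3333  -0.5000  +0.3333  -0.3333]
  T[1,:] = [-0.5000  +0.0000  +0.6000  +0.3000  +0.1000  -0.1000]
  T[2,:] = [+0.4000  +0.3333  +0.0000  +0.4000  +0.2000  +0.2667]
  T[3,:] = [-0.2857  -0.4286  +0.2857  +0.0000  +0.3571  +0.2857]
  T[4,:] = [-0.3750  +0.3750  -0.1875  +0.3125  +0.0000  +0.3750]
  T[5,:] = [+0.0833  -0.3333  +0.1667  -0.5000  +0.5000  +0.0000]
|λ(T)| sorted: 1.1552, 0.5893, 0.5893, 0.5626, 0.5626, 0.0456.
ρ(T) = max|λ| = 1.1552; 1.1552 > 1, so it fails to converge.

1.1552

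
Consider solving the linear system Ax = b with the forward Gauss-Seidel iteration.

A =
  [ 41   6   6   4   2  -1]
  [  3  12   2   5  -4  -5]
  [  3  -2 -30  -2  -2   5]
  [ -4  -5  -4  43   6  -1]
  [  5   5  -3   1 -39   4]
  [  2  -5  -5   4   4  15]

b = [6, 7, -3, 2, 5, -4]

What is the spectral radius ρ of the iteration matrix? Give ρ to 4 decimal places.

0.2574

Write A = D+L+U with D = diag(41, 12, -30, 43, -39, 15).
T_GS = -(D+L)⁻¹U: row 0 first, T[0,3] = -(4)/(41) = -0.0976; later rows by forward substitution.
  T[0,:] = [+0.0000 -0.1463 -0.1463 -0.0976 -0.0488 +0.0244]
  T[1,:] = [+0.0000 +0.0366 -0.1301 -0.3923 +0.3455 +0.4106]
  T[2,:] = [+0.0000 -0.0171 -0.0060 -0.0503 -0.0946 +0.1417]
  T[3,:] = [+0.0000 -0.0109 -0.0293 -0.0594 -0.1127 +0.0864]
  T[4,:] = [+0.0000 -0.0130 -0.0357 -0.0605 +0.0424 +0.1496]
  T[5,:] = [+0.0000 +0.0324 -0.0085 -0.1026 +0.1089 +0.1179]
moduli |λ_i(T)| = 0.2574, 0.1620, 0.0557, 0.0557, 0.0240, 0.0000.
ρ(T) = max|λ| = 0.2574; 0.2574 < 1, so it converges for any x₀.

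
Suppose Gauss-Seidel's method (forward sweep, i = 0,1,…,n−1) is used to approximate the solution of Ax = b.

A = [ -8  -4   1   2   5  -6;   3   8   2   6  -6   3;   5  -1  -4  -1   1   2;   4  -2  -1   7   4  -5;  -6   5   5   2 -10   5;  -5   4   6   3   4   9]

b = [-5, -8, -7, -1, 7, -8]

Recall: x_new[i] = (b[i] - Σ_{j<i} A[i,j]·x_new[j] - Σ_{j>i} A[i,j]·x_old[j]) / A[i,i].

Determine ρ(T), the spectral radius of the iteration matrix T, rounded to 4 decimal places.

1.3571

A = D + L + U where D = diag(-8, 8, -4, 7, -10, 9).
GS T = -(D+L)⁻¹U: row 0 first, T[0,5] = -(-6)/(-8) = -0.7500; later rows by forward substitution.
  T[0,:] = [+0.0000, -0.5000, +0.1250, +0.2500, +0.6250, -0.7500]
  T[1,:] = [+0.0000, +0.1875, -0.2969, -0.8438, +0.5156, -0.0938]
  T[2,:] = [+0.0000, -0.6719, +0.2305, +0.2734, +0.9023, -0.4141]
  T[3,:] = [+0.0000, +0.2433, -0.1233, -0.3449, -0.6523, +1.0569]
  T[4,:] = [+0.0000, +0.1065, -0.1329, -0.5041, +0.2035, +0.9075]
  T[5,:] = [+0.0000, -0.0416, +0.1479, +0.6706, -0.3565, -0.8546]
|λ(T)| sorted: 1.3571, 0.5651, 0.2901, 0.2901, 0.0769, 0.0000.
spectral radius ρ = 1.3571; 1.3571 > 1 ⇒ diverges.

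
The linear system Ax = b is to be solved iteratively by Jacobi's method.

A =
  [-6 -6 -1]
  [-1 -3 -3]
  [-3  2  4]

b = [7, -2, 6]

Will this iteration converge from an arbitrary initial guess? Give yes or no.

no

Split A = D + L + U, D = diag(-6, -3, 4).
Jacobi: T = -D⁻¹(L+U), T[0,1] = -(-6)/(-6) = -1.0000; T[0,0] = 0.
  T[0,:] = [+0.0000  -1.0000  -0.1667]
  T[1,:] = [-0.3333  +0.0000  -1.0000]
  T[2,:] = [+0.7500  -0.5000  +0.0000]
moduli |λ_i(T)| = 1.1549, 0.7908, 0.7908.
spectral radius ρ = 1.1549; 1.1549 > 1 ⇒ diverges.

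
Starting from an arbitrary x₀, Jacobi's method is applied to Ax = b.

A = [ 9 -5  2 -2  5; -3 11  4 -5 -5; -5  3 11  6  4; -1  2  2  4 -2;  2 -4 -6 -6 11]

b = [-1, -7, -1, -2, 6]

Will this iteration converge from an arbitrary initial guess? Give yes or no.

Write A = D+L+U with D = diag(9, 11, 11, 4, 11).
Jacobi: T = -D⁻¹(L+U), T[1,0] = -(-3)/(11) = +0.2727; T[1,1] = 0.
  T[0,:] = [+0.0000  +0.5556  -0.2222  +0.2222  -0.5556]
  T[1,:] = [+0.2727  +0.0000  -0.3636  +0.4545  +0.4545]
  T[2,:] = [+0.4545  -0.2727  +0.0000  -0.5455  -0.3636]
  T[3,:] = [+0.2500  -0.5000  -0.5000  +0.0000  +0.5000]
  T[4,:] = [-0.1818  +0.3636  +0.5455  +0.5455  +0.0000]
|eigenvalues of T|: 1.1286, 0.4841, 0.4841, 0.3622, 0.3622.
spectral radius ρ = 1.1286; 1.1286 > 1 ⇒ diverges.

no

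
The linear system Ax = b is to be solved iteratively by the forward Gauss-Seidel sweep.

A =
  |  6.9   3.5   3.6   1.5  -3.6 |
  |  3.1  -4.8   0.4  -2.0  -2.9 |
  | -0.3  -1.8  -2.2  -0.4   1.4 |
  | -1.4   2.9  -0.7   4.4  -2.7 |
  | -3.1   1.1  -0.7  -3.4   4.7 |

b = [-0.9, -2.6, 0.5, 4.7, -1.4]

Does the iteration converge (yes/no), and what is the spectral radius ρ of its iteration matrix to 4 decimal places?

Write A = D+L+U with D = diag(6.9, -4.8, -2.2, 4.4, 4.7).
GS T = -(D+L)⁻¹U: row 0 first, T[0,2] = -(3.6)/(6.9) = -0.5217; later rows by forward substitution.
  T[0,:] = [+0.0000, -0.5072, -0.5217, -0.2174, +0.5217]
  T[1,:] = [+0.0000, -0.3276, -0.2536, -0.5571, -0.2672]
  T[2,:] = [+0.0000, +0.3372, +0.2787, +0.3036, +0.7838]
  T[3,:] = [+0.0000, +0.1082, +0.0455, +0.3463, +1.0805]
  T[4,:] = [+0.0000, -0.1294, -0.2104, +0.2827, +1.3050]
|roots of det(T-λI)|: 1.4825, 0.2529, 0.2529, 0.0328, 0.0000.
spectral radius ρ = 1.4825; 1.4825 > 1: divergent.

no, ρ = 1.4825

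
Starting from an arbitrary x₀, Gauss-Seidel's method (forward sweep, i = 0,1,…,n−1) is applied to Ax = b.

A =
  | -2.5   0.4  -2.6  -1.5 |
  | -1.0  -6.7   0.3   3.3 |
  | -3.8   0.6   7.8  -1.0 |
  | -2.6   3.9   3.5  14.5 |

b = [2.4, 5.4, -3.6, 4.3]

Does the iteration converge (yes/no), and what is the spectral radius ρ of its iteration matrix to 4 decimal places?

Split A = D + L + U, D = diag(-2.5, -6.7, 7.8, 14.5).
GS T = -(D+L)⁻¹U: row 0 first, T[0,1] = -(0.4)/(-2.5) = +0.1600; later rows by forward substitution.
  T[0,:] = [+0.0000  +0.1600  -1.0400  -0.6000]
  T[1,:] = [+0.0000  -0.0239  +0.2000  +0.5821]
  T[2,:] = [+0.0000  +0.0798  -0.5221  -0.2089]
  T[3,:] = [+0.0000  +0.0159  -0.1143  -0.2137]
eigenvalue magnitudes: 0.6326, 0.1290, 0.0020, 0.0000.
ρ = 0.6326; 0.6326 < 1 ⇒ converges.

yes, ρ = 0.6326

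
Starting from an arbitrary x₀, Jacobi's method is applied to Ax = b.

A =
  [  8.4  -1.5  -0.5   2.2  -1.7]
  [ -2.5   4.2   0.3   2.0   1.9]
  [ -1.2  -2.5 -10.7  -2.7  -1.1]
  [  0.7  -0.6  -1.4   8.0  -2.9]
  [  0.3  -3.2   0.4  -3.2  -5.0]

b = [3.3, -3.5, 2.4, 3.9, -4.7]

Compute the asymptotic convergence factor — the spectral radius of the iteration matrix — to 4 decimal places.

Let D = diag(8.4, 4.2, -10.7, 8, -5); L, U the strict triangles.
Jacobi: T = -D⁻¹(L+U), T[4,0] = -(0.3)/(-5) = +0.0600; T[4,4] = 0.
  T[0,:] = [+0.0000 +0.1786 +0.0595 -0.2619 +0.2024]
  T[1,:] = [+0.5952 +0.0000 -0.0714 -0.4762 -0.4524]
  T[2,:] = [-0.1121 -0.2336 +0.0000 -0.2523 -0.1028]
  T[3,:] = [-0.0875 +0.0750 +0.1750 +0.0000 +0.3625]
  T[4,:] = [+0.0600 -0.6400 +0.0800 -0.6400 +0.0000]
|λ(T)| sorted: 0.6094, 0.4730, 0.4465, 0.4465, 0.0660.
ρ(T) = max|λ| = 0.6094; 0.6094 < 1 ⇒ converges.

0.6094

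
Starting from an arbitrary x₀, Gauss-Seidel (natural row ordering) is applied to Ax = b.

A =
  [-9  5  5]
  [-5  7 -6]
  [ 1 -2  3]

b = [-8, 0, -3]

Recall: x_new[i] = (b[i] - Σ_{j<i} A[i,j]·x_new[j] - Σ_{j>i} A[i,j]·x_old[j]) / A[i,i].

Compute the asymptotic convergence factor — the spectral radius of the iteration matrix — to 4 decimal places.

0.8639

Split A = D + L + U, D = diag(-9, 7, 3).
GS T = -(D+L)⁻¹U: row 0 first, T[0,2] = -(5)/(-9) = +0.5556; later rows by forward substitution.
  T[0,:] = [+0.0000 +0.5556 +0.5556]
  T[1,:] = [+0.0000 +0.3968 +1.2540]
  T[2,:] = [+0.0000 +0.0794 +0.6508]
moduli |λ_i(T)| = 0.8639, 0.1837, 0.0000.
ρ = 0.8639; 0.8639 < 1, so it converges for any x₀.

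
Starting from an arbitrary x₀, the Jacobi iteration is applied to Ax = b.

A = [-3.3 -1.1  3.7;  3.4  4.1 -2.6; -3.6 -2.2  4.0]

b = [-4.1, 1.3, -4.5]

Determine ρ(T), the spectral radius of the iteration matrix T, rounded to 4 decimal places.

A = D + L + U where D = diag(-3.3, 4.1, 4).
T_J = -D⁻¹(L+U): T[0,1] = -(-1.1)/(-3.3) = -0.3333; T[0,0] = 0.
  T[0,:] = [+0.0000 -0.3333 +1.1212]
  T[1,:] = [-0.8293 +0.0000 +0.6341]
  T[2,:] = [+0.9000 +0.5500 +0.0000]
|eigenvalues of T|: 1.4548, 0.9439, 0.5109.
spectral radius ρ = 1.4548; 1.4548 > 1: divergent.

1.4548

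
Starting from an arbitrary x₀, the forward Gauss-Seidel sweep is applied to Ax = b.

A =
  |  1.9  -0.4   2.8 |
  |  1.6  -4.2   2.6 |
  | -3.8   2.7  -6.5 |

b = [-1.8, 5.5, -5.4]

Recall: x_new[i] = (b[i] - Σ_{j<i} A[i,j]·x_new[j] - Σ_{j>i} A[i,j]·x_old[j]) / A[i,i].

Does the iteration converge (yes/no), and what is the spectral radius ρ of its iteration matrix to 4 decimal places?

A = D + L + U where D = diag(1.9, -4.2, -6.5).
GS T = -(D+L)⁻¹U: row 0 first, T[0,2] = -(2.8)/(1.9) = -1.4737; later rows by forward substitution.
  T[0,:] = [+0.0000, +0.2105, -1.4737]
  T[1,:] = [+0.0000, +0.0802, +0.0576]
  T[2,:] = [+0.0000, -0.0898, +0.8855]
moduli |λ_i(T)| = 0.8790, 0.0867, 0.0000.
spectral radius ρ = 0.8790; 0.8790 < 1 ⇒ converges.

yes, ρ = 0.8790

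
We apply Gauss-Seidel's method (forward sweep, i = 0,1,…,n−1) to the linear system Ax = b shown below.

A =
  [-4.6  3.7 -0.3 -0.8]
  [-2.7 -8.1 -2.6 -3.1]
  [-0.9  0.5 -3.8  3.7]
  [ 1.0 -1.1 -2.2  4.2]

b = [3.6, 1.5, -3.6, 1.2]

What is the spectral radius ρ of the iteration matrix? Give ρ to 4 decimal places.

A = D + L + U where D = diag(-4.6, -8.1, -3.8, 4.2).
Gauss-Seidel: T = -(D+L)⁻¹U, row 0 first, T[0,2] = -(-0.3)/(-4.6) = -0.0652; later rows by forward substitution.
  T[0,:] = [+0.0000, +0.8043, -0.0652, -0.1739]
  T[1,:] = [+0.0000, -0.2681, -0.2992, -0.3247]
  T[2,:] = [+0.0000, -0.2258, -0.0239, +0.9721]
  T[3,:] = [+0.0000, -0.3800, -0.0754, +0.4656]
|λ(T)| sorted: 0.6730, 0.2982, 0.2982, 0.0000.
spectral radius ρ = 0.6730; 0.6730 < 1, so it converges for any x₀.

0.6730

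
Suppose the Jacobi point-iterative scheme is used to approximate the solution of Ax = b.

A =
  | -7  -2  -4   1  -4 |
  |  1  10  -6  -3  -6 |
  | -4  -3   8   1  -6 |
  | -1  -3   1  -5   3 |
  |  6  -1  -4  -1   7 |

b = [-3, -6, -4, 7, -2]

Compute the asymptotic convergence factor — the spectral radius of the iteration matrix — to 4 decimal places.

1.2105

Diagonal D = diag(-7, 10, 8, -5, 7); L, U strict lower/upper.
Jacobi: T = -D⁻¹(L+U), T[3,1] = -(-3)/(-5) = -0.6000; T[3,3] = 0.
  T[0,:] = [+0.0000  -0.2857  -0.5714  +0.1429  -0.5714]
  T[1,:] = [-0.1000  +0.0000  +0.6000  +0.3000  +0.6000]
  T[2,:] = [+0.5000  +0.3750  +0.0000  -0.1250  +0.7500]
  T[3,:] = [-0.2000  -0.6000  +0.2000  +0.0000  +0.6000]
  T[4,:] = [-0.8571  +0.1429  +0.5714  +0.1429  +0.0000]
|eigenvalues of T|: 1.2105, 0.6676, 0.4932, 0.4932, 0.4667.
spectral radius ρ = 1.2105; 1.2105 > 1: divergent.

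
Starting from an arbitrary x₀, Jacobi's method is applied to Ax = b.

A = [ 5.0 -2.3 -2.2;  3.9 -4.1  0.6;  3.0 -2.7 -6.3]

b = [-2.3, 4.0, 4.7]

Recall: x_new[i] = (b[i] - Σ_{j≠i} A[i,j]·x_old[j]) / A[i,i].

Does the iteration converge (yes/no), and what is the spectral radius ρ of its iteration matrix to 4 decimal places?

yes, ρ = 0.8683

Write A = D+L+U with D = diag(5, -4.1, -6.3).
Jacobi: T = -D⁻¹(L+U), T[1,2] = -(0.6)/(-4.1) = +0.1463; T[1,1] = 0.
  T[0,:] = [+0.0000 +0.4600 +0.4400]
  T[1,:] = [+0.9512 +0.0000 +0.1463]
  T[2,:] = [+0.4762 -0.4286 +0.0000]
eigenvalue magnitudes: 0.8683, 0.5715, 0.2969.
spectral radius ρ = 0.8683; 0.8683 < 1: convergent.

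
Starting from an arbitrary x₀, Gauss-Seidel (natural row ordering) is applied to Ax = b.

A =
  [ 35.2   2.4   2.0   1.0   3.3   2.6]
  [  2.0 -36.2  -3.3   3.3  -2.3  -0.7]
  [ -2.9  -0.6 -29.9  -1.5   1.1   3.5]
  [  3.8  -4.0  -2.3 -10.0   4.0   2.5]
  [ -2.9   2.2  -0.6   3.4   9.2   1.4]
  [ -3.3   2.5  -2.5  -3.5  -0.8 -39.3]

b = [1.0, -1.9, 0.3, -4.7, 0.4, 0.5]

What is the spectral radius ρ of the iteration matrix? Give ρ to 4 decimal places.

0.1876

Diagonal D = diag(35.2, -36.2, -29.9, -10, 9.2, -39.3); L, U strict lower/upper.
T_GS = -(D+L)⁻¹U: row 0 first, T[0,2] = -(2)/(35.2) = -0.0568; later rows by forward substitution.
  T[0,:] = [+0.0000  -0.0682  -0.0568  -0.0284  -0.0937  -0.0739]
  T[1,:] = [+0.0000  -0.0038  -0.0943  +0.0896  -0.0687  -0.0234]
  T[2,:] = [+0.0000  +0.0067  +0.0074  -0.0492  +0.0473  +0.1247]
  T[3,:] = [+0.0000  -0.0259  +0.0144  -0.0353  +0.3810  +0.2026]
  T[4,:] = [+0.0000  -0.0106  -0.0002  -0.0205  -0.1508  -0.2366]
  T[5,:] = [+0.0000  +0.0076  -0.0030  +0.0148  -0.0304  -0.0164]
|eigenvalues of T|: 0.1876, 0.0870, 0.0870, 0.0335, 0.0335, 0.0000.
ρ(T) = max|λ| = 0.1876; 0.1876 < 1, so it converges for any x₀.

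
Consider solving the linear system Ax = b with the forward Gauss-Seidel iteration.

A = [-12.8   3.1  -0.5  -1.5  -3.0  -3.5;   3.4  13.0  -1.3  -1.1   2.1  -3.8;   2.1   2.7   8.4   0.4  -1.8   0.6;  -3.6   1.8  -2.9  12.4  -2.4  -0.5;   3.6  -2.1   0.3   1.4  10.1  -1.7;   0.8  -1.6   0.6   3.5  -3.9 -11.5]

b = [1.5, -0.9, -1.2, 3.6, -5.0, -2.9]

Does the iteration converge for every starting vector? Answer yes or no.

yes

Split A = D + L + U, D = diag(-12.8, 13, 8.4, 12.4, 10.1, -11.5).
GS T = -(D+L)⁻¹U: row 0 first, T[0,3] = -(-1.5)/(-12.8) = -0.1172; later rows by forward substitution.
  T[0,:] = [+0.0000, +0.2422, -0.0391, -0.1172, -0.2344, -0.2734]
  T[1,:] = [+0.0000, -0.0633, +0.1102, +0.1153, -0.1002, +0.3638]
  T[2,:] = [+0.0000, -0.0402, -0.0257, -0.0554, +0.3051, -0.1200]
  T[3,:] = [+0.0000, +0.0701, -0.0333, -0.0637, +0.2114, -0.1199]
  T[4,:] = [+0.0000, -0.1080, +0.0422, +0.0762, +0.0243, +0.3616]
  T[5,:] = [+0.0000, +0.0815, -0.0439, -0.0723, +0.0697, -0.2350]
|λ(T)| sorted: 0.5425, 0.0950, 0.0950, 0.0519, 0.0103, 0.0000.
spectral radius ρ = 0.5425; 0.5425 < 1: convergent.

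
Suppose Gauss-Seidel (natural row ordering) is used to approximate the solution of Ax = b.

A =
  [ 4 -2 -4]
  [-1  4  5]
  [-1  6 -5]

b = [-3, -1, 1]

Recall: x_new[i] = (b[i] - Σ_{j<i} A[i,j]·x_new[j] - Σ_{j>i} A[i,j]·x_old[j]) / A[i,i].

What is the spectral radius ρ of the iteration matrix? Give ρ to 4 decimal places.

Let D = diag(4, 4, -5); L, U the strict triangles.
Gauss-Seidel: T = -(D+L)⁻¹U, row 0 first, T[0,2] = -(-4)/(4) = +1.0000; later rows by forward substitution.
  T[0,:] = [+0.0000  +0.5000  +1.0000]
  T[1,:] = [+0.0000  +0.1250  -1.0000]
  T[2,:] = [+0.0000  +0.0500  -1.4000]
|λ(T)| sorted: 1.3665, 0.0915, 0.0000.
spectral radius ρ = 1.3665; 1.3665 > 1, so it fails to converge.

1.3665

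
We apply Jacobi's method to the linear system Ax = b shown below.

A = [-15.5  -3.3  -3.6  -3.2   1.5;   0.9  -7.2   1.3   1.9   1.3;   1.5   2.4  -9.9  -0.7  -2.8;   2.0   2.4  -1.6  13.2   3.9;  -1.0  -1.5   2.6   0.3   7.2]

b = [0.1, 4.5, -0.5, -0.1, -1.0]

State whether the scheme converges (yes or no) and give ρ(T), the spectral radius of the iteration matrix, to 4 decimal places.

Split A = D + L + U, D = diag(-15.5, -7.2, -9.9, 13.2, 7.2).
Jacobi: T = -D⁻¹(L+U), T[4,2] = -(2.6)/(7.2) = -0.3611; T[4,4] = 0.
  T[0,:] = [+0.0000, -0.2129, -0.2323, -0.2065, +0.0968]
  T[1,:] = [+0.1250, +0.0000, +0.1806, +0.2639, +0.1806]
  T[2,:] = [+0.1515, +0.2424, +0.0000, -0.0707, -0.2828]
  T[3,:] = [-0.1515, -0.1818, +0.1212, +0.0000, -0.2955]
  T[4,:] = [+0.1389, +0.2083, -0.3611, -0.0417, +0.0000]
|eigenvalues of T|: 0.5015, 0.2710, 0.2710, 0.2517, 0.2517.
ρ(T) = max|λ| = 0.5015; 0.5015 < 1 ⇒ converges.

yes, ρ = 0.5015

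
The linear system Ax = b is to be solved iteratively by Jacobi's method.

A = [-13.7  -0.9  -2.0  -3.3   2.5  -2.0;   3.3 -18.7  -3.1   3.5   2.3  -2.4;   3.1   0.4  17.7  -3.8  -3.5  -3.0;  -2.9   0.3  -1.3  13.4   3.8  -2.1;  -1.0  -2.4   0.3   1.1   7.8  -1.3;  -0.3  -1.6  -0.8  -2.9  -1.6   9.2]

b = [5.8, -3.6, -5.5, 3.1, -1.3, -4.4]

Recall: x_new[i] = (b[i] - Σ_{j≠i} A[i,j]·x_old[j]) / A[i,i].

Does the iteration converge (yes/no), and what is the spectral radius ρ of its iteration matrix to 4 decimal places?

yes, ρ = 0.5072

A = D + L + U where D = diag(-13.7, -18.7, 17.7, 13.4, 7.8, 9.2).
Jacobi T = -D⁻¹(L+U): T[3,5] = -(-2.1)/(13.4) = +0.1567; T[3,3] = 0.
  T[0,:] = [+0.0000, -0.0657, -0.1460, -0.2409, +0.1825, -0.1460]
  T[1,:] = [+0.1765, +0.0000, -0.1658, +0.1872, +0.1230, -0.1283]
  T[2,:] = [-0.1751, -0.0226, +0.0000, +0.2147, +0.1977, +0.1695]
  T[3,:] = [+0.2164, -0.0224, +0.0970, +0.0000, -0.2836, +0.1567]
  T[4,:] = [+0.1282, +0.3077, -0.0385, -0.1410, +0.0000, +0.1667]
  T[5,:] = [+0.0326, +0.1739, +0.0870, +0.3152, +0.1739, +0.0000]
|roots of det(T-λI)|: 0.5072, 0.2919, 0.2919, 0.2699, 0.2699, 0.1784.
spectral radius ρ = 0.5072; 0.5072 < 1, so it converges for any x₀.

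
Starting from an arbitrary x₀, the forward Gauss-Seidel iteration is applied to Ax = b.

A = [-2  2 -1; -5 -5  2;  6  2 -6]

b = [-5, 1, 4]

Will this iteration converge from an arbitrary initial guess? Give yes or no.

no

Diagonal D = diag(-2, -5, -6); L, U strict lower/upper.
GS T = -(D+L)⁻¹U: row 0 first, T[0,1] = -(2)/(-2) = +1.0000; later rows by forward substitution.
  T[0,:] = [+0.0000, +1.0000, -0.5000]
  T[1,:] = [+0.0000, -1.0000, +0.9000]
  T[2,:] = [+0.0000, +0.6667, -0.2000]
moduli |λ_i(T)| = 1.4718, 0.2718, 0.0000.
spectral radius ρ = 1.4718; 1.4718 > 1 ⇒ diverges.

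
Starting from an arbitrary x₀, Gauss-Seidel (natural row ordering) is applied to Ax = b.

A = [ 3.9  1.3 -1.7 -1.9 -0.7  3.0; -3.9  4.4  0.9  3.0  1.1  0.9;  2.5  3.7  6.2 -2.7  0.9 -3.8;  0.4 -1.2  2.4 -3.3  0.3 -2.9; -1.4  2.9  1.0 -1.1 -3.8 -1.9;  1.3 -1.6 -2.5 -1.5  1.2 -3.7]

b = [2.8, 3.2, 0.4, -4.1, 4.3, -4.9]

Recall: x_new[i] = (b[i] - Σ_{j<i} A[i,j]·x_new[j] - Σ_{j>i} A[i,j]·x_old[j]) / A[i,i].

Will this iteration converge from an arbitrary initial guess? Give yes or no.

no

Diagonal D = diag(3.9, 4.4, 6.2, -3.3, -3.8, -3.7); L, U strict lower/upper.
GS T = -(D+L)⁻¹U: row 0 first, T[0,3] = -(-1.9)/(3.9) = +0.4872; later rows by forward substitution.
  T[0,:] = [+0.0000  -0.3333  +0.4359  +0.4872  +0.1795  -0.7692]
  T[1,:] = [+0.0000  -0.2955  +0.1818  -0.2500  -0.0909  -0.8864]
  T[2,:] = [+0.0000  +0.3107  -0.2843  +0.3882  -0.1633  +1.4520]
  T[3,:] = [+0.0000  +0.2930  -0.2200  +0.4323  +0.0270  +0.4063]
  T[4,:] = [+0.0000  -0.1057  -0.0330  -0.3933  -0.1863  -0.6285]
  T[5,:] = [+0.0000  -0.3524  +0.3451  -0.2858  +0.1414  -1.2367]
|roots of det(T-λI)|: 1.6876, 0.2473, 0.1125, 0.1125, 0.0898, 0.0000.
spectral radius ρ = 1.6876; 1.6876 > 1: divergent.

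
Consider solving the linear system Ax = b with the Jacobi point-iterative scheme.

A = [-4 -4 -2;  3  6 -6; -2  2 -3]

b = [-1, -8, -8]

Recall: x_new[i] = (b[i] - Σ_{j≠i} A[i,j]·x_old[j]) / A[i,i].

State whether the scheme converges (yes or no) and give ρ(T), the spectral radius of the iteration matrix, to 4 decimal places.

no, ρ = 1.4416

Split A = D + L + U, D = diag(-4, 6, -3).
Jacobi T = -D⁻¹(L+U): T[1,0] = -(3)/(6) = -0.5000; T[1,1] = 0.
  T[0,:] = [+0.0000  -1.0000  -0.5000]
  T[1,:] = [-0.5000  +0.0000  +1.0000]
  T[2,:] = [-0.6667  +0.6667  +0.0000]
|roots of det(T-λI)|: 1.4416, 0.7603, 0.7603.
ρ(T) = max|λ| = 1.4416; 1.4416 > 1: divergent.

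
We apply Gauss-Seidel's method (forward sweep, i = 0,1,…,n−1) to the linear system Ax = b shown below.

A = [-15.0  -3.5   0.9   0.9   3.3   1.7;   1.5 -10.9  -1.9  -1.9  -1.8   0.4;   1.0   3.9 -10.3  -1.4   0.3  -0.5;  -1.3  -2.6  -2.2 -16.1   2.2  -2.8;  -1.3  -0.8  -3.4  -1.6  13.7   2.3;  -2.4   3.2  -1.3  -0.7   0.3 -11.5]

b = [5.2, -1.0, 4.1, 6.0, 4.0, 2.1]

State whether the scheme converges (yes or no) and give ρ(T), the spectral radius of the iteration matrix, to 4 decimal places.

Split A = D + L + U, D = diag(-15, -10.9, -10.3, -16.1, 13.7, -11.5).
T_GS = -(D+L)⁻¹U: row 0 first, T[0,3] = -(0.9)/(-15) = +0.0600; later rows by forward substitution.
  T[0,:] = [+0.0000 -0.2333 +0.0600 +0.0600 +0.2200 +0.1133]
  T[1,:] = [+0.0000 -0.0321 -0.1661 -0.1661 -0.1349 +0.0523]
  T[2,:] = [+0.0000 -0.0348 -0.0570 -0.1930 -0.0006 -0.0177]
  T[3,:] = [+0.0000 +0.0288 +0.0298 +0.0483 +0.1407 -0.1891]
  T[4,:] = [+0.0000 -0.0293 -0.0147 -0.0462 +0.0293 -0.1806]
  T[5,:] = [+0.0000 +0.0412 -0.0545 -0.0411 -0.0912 -0.0003]
moduli |λ_i(T)| = 0.1650, 0.1367, 0.1367, 0.1050, 0.0818, 0.0000.
ρ(T) = max|λ| = 0.1650; 0.1650 < 1, so it converges for any x₀.

yes, ρ = 0.1650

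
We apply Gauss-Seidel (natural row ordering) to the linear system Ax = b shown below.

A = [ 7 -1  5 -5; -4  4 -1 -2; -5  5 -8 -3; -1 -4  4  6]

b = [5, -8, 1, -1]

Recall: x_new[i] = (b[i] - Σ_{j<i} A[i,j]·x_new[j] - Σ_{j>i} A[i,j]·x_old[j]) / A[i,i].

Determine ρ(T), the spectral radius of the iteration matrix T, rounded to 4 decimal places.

Diagonal D = diag(7, 4, -8, 6); L, U strict lower/upper.
T_GS = -(D+L)⁻¹U: row 0 first, T[0,3] = -(-5)/(7) = +0.7143; later rows by forward substitution.
  T[0,:] = [+0.0000 +0.1429 -0.7143 +0.7143]
  T[1,:] = [+0.0000 +0.1429 -0.4643 +1.2143]
  T[2,:] = [+0.0000 +0.0000 +0.1562 -0.0625]
  T[3,:] = [+0.0000 +0.1190 -0.5327 +0.9702]
eigenvalue magnitudes: 1.1506, 0.1333, 0.0146, 0.0000.
spectral radius ρ = 1.1506; 1.1506 > 1, so it fails to converge.

1.1506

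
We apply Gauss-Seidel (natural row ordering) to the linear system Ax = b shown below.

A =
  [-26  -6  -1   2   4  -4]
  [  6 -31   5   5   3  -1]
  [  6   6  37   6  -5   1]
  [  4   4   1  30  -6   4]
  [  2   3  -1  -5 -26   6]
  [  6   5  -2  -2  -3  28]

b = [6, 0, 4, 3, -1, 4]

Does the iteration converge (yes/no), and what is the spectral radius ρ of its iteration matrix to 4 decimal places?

Split A = D + L + U, D = diag(-26, -31, 37, 30, -26, 28).
GS T = -(D+L)⁻¹U: row 0 first, T[0,1] = -(-6)/(-26) = -0.2308; later rows by forward substitution.
  T[0,:] = [+0.0000 -0.2308 -0.0385 +0.0769 +0.1538 -0.1538]
  T[1,:] = [+0.0000 -0.0447 +0.1538 +0.1762 +0.1266 -0.0620]
  T[2,:] = [+0.0000 +0.0447 -0.0187 -0.2032 +0.0897 +0.0080]
  T[3,:] = [+0.0000 +0.0352 -0.0148 -0.0270 +0.1596 -0.1048]
  T[4,:] = [+0.0000 -0.0314 +0.0184 +0.0392 -0.0077 +0.2316]
  T[5,:] = [+0.0000 +0.0598 -0.0197 -0.0602 -0.0386 +0.0619]
|eigenvalues of T|: 0.2579, 0.1558, 0.1558, 0.0977, 0.0977, 0.0000.
spectral radius ρ = 0.2579; 0.2579 < 1, so it converges for any x₀.

yes, ρ = 0.2579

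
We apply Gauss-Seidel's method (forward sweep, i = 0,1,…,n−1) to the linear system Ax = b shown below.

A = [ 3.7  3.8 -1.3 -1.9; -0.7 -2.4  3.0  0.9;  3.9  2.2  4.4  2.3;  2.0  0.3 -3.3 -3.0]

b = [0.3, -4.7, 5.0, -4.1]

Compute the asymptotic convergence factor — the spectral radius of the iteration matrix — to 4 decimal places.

1.4028

Diagonal D = diag(3.7, -2.4, 4.4, -3); L, U strict lower/upper.
GS T = -(D+L)⁻¹U: row 0 first, T[0,3] = -(-1.9)/(3.7) = +0.5135; later rows by forward substitution.
  T[0,:] = [+0.0000 -1.0270 +0.3514 +0.5135]
  T[1,:] = [+0.0000 +0.2995 +1.1475 +0.2252]
  T[2,:] = [+0.0000 +0.7605 -0.8852 -1.0905]
  T[3,:] = [+0.0000 -1.4913 +1.3227 +1.5644]
|λ(T)| sorted: 1.4028, 0.5647, 0.5647, 0.0000.
ρ = 1.4028; 1.4028 > 1 ⇒ diverges.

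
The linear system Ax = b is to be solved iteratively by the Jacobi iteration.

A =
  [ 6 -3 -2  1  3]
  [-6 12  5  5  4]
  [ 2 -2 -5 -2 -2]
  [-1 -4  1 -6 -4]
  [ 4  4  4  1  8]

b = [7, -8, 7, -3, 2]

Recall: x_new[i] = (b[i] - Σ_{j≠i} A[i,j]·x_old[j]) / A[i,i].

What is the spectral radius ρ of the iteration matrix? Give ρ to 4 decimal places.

Diagonal D = diag(6, 12, -5, -6, 8); L, U strict lower/upper.
Jacobi T = -D⁻¹(L+U): T[4,2] = -(4)/(8) = -0.5000; T[4,4] = 0.
  T[0,:] = [+0.0000 +0.5000 +0.3333 -0.1667 -0.5000]
  T[1,:] = [+0.5000 +0.0000 -0.4167 -0.4167 -0.3333]
  T[2,:] = [+0.4000 -0.4000 +0.0000 -0.4000 -0.4000]
  T[3,:] = [-0.1667 -0.6667 +0.1667 +0.0000 -0.6667]
  T[4,:] = [-0.5000 -0.5000 -0.5000 -0.1250 +0.0000]
|eigenvalues of T|: 1.1764, 0.9568, 0.5803, 0.5038, 0.2961.
ρ = 1.1764; 1.1764 > 1, so it fails to converge.

1.1764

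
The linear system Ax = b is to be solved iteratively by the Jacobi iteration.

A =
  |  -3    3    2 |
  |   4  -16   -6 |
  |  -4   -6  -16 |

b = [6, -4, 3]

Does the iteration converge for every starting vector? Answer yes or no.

yes

Let D = diag(-3, -16, -16); L, U the strict triangles.
Jacobi T = -D⁻¹(L+U): T[1,0] = -(4)/(-16) = +0.2500; T[1,1] = 0.
  T[0,:] = [+0.0000 +1.0000 +0.6667]
  T[1,:] = [+0.2500 +0.0000 -0.3750]
  T[2,:] = [-0.2500 -0.3750 +0.0000]
moduli |λ_i(T)| = 0.5317, 0.3750, 0.1567.
ρ(T) = max|λ| = 0.5317; 0.5317 < 1: convergent.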